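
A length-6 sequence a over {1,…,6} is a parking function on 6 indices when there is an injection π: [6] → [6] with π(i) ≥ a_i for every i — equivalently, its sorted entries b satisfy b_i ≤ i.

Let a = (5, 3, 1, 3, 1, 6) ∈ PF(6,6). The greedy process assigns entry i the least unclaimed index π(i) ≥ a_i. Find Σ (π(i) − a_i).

Σπ(i) = 1+…+6 = 21; Σa = 5+3+1+3+1+6 = 19; disp = 21−19 = 2.

2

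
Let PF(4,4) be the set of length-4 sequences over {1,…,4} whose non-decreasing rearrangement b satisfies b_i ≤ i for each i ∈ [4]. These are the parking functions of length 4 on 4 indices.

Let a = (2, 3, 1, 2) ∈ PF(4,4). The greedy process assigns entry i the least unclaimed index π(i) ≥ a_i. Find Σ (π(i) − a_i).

Σπ = 10 ({1..4} each once); Σa = 2+3+1+2 = 8; disp = 10−8 = 2.

2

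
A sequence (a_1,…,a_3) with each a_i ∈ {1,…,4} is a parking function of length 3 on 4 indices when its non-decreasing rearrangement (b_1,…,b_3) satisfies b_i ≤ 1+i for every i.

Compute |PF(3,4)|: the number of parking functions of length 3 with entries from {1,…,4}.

#PF = 2·5^2 = 2·25 = 50
E.g. (1,1,4) → sorted (1,1,4): b_i ≤ 1+i ∀i, a PF.

50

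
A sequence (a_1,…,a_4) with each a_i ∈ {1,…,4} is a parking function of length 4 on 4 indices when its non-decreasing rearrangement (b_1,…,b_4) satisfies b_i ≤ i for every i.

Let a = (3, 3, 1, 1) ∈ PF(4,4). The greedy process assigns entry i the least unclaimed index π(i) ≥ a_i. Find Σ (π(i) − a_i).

Σπ(i) = 1+…+4 = 10; Σa = 3+3+1+1 = 8; disp = 10−8 = 2.

2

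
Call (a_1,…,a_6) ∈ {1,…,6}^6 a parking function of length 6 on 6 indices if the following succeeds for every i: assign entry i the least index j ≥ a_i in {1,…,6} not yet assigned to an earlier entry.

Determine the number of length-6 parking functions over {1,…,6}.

16807

|PF| = (6+1−6)·(6+1)^{6−1} = 1 · 16807 = 16807 [KW]
One tuple (4,1,6,2,5,2) → sorted (1,2,2,4,5,6): b_i ≤ i ∀i, a PF.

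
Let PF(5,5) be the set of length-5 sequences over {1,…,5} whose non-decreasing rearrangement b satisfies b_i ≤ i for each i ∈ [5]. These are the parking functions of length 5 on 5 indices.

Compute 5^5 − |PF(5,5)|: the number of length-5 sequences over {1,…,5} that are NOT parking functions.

Count = 1·6^4 = 1 · 1296 = 1296 [KW]
E.g. (3,3,5,4,5) → sorted (3,3,4,5,5): b_1=3>1, not a PF.
So 3125 − 1296 = 1829 fail.

1829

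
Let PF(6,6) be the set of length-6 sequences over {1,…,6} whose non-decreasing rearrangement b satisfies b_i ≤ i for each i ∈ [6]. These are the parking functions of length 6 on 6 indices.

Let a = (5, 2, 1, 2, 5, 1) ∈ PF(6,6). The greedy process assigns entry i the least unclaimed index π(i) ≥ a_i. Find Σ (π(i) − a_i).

5

Σπ = 21 ({1..6} each once); Σa = 5+2+1+2+5+1 = 16; disp = 21−16 = 5.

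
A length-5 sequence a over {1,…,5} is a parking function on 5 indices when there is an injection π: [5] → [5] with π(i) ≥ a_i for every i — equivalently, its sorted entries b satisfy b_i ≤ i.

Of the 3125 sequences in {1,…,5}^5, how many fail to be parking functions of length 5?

1829

#PF = (5+1−5)·(5+1)^{5−1} = 1×1296 = 1296
One tuple (4,3,4,1,3) → sorted (1,3,3,4,4): b_2=3>2, not a PF.
Total 3125; non-PF = 3125−1296 = 1829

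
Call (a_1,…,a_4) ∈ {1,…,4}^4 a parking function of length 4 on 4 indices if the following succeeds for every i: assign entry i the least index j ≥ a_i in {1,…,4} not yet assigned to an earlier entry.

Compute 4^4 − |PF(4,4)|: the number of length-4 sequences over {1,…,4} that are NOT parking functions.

|PF| = (4+1−4)·(4+1)^{4−1} = 1×125 = 125 (Pollak)
Check (2,4,4,4) → sorted (2,4,4,4): b_1=2>1, not a PF.
4^4 − 125 = 256 − 125 = 131

131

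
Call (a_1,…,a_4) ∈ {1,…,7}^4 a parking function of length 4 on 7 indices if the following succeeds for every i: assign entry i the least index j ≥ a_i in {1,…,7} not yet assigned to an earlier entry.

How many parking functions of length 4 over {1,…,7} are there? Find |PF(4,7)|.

2048

|PF(4,7)| = 4·8^3 = 4×512 = 2048
Check (3,6,2,4) → sorted (2,3,4,6): b_i ≤ 3+i ∀i, a PF.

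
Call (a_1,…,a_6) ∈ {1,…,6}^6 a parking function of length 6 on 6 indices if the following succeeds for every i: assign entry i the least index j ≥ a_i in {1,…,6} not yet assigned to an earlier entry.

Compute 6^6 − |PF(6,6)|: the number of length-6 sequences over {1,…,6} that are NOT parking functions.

Count = (6−6+1)·(6+1)^(6−1) = 1×16807 = 16807
Check (4,5,4,6,5,1) → sorted (1,4,4,5,5,6): b_2=4>2, not a PF.
So 46656 − 16807 = 29849 fail.

29849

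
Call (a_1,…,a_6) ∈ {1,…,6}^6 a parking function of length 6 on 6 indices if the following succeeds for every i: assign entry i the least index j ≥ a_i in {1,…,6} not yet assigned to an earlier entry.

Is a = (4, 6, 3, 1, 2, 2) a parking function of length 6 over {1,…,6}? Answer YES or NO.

Order a: b = (1, 2, 2, 3, 4, 6).
  b_1=1 ≤ 1
  b_2=2 ≤ 2
  b_3=2 ≤ 3
  b_4=3 ≤ 4
  b_5=4 ≤ 5
  b_6=6 ≤ 6
All bounds hold ⇒ YES

YES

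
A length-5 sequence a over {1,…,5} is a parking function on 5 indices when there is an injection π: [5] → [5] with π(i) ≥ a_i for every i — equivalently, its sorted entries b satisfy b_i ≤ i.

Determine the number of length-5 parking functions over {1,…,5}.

1296

Count = (6−5)·6^(5−1) = 1 · 1296 = 1296 [KW]
E.g. (3,3,1,1,5) → sorted (1,1,3,3,5): b_i ≤ i ∀i, a PF.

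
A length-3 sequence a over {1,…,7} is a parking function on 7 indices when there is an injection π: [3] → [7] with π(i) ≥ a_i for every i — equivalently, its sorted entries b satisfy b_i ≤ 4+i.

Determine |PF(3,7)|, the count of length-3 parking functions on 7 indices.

320

#PF = 5·8^2 = 5·64 = 320 [KW]
E.g. (2,5,6) → sorted (2,5,6): b_i ≤ 4+i ∀i, a PF.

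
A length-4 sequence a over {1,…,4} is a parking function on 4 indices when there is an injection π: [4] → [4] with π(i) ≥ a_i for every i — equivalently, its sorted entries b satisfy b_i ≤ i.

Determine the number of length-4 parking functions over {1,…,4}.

|PF(4,4)| = (4+1−4)·(4+1)^{4−1} = 1·125 = 125 [KW]
Example (4,3,1,2) → sorted (1,2,3,4): b_i ≤ i ∀i, a PF.

125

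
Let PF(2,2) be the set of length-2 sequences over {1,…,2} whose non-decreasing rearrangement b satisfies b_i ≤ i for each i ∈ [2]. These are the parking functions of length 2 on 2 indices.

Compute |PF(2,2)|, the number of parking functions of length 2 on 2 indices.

Count = (3−2)·3^(2−1) = 1×3 = 3 [KW]
Check (1,1) → sorted (1,1): b_i ≤ i ∀i, a PF.

3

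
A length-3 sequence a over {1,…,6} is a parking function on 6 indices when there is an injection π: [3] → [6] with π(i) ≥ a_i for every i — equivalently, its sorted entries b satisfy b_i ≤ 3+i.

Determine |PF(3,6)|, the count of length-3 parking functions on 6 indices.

196

Count = 4·7^2 = 4·49 = 196
One tuple (4,5,2) → sorted (2,4,5): b_i ≤ 3+i ∀i, a PF.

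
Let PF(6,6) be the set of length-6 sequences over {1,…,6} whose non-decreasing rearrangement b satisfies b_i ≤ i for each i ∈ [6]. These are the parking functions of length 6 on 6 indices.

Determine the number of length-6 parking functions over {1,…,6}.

16807

Count = 1·7^5 = 1 · 16807 = 16807 [KW]
Example (4,6,5,1,1,3) → sorted (1,1,3,4,5,6): b_i ≤ i ∀i, a PF.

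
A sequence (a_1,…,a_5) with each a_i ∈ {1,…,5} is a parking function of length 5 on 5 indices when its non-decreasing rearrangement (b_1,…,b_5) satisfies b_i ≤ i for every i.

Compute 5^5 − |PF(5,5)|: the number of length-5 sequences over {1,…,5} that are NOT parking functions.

Count = (6−5)·6^(5−1) = 1 · 1296 = 1296 [KW]
E.g. (3,1,3,5,5) → sorted (1,3,3,5,5): b_2=3>2, not a PF.
Total 3125; non-PF = 3125−1296 = 1829

1829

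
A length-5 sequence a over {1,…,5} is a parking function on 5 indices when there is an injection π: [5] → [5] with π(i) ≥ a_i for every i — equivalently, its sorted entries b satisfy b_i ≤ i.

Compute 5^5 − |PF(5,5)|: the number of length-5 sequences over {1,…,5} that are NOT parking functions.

1829

#PF = (5+1−5)·(5+1)^{5−1} = 1 · 1296 = 1296 (Konheim–Weiss)
Check (2,5,1,5,4) → sorted (1,2,4,5,5): b_3=4>3, not a PF.
Total 3125; non-PF = 3125−1296 = 1829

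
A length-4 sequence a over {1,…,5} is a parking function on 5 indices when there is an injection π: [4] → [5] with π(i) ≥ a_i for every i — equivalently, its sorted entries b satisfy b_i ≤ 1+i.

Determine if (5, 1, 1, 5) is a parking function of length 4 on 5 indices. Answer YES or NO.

NO

Order a: b = (1, 1, 5, 5).
  b_1=1 ≤ 2
  b_2=1 ≤ 3
  b_3=5 > 4
  fails at i=3 ⇒ NO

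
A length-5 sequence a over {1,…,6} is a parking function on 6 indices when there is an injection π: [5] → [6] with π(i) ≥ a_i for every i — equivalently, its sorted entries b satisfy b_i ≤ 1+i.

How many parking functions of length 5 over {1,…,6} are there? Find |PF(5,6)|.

4802

|PF| = (6+1−5)·(6+1)^{5−1} = 2 · 2401 = 4802
One tuple (2,1,3,4,6) → sorted (1,2,3,4,6): b_i ≤ 1+i ∀i, a PF.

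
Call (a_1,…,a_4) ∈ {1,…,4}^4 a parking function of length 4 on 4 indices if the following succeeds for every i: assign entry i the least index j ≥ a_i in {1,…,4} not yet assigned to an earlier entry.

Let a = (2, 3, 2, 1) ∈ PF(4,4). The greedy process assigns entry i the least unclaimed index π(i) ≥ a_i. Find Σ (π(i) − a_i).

Σπ = 4·5/2 = 10 (π permutes [4]); Σa = 2+3+2+1 = 8; disp = 10−8 = 2.

2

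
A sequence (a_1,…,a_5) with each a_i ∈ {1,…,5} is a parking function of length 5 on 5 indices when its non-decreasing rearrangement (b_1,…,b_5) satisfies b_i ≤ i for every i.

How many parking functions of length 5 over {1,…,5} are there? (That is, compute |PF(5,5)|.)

1296

|PF| = (5−5+1)·(5+1)^(5−1) = 1 · 1296 = 1296 (Pollak)
Example (1,3,3,2,2) → sorted (1,2,2,3,3): b_i ≤ i ∀i, a PF.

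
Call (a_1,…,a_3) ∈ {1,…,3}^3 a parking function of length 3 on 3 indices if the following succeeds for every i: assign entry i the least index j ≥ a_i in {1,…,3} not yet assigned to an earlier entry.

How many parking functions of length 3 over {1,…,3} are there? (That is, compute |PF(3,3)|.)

Count = (3+1−3)·(3+1)^{3−1} = 1×16 = 16
Check (1,3,2) → sorted (1,2,3): b_i ≤ i ∀i, a PF.

16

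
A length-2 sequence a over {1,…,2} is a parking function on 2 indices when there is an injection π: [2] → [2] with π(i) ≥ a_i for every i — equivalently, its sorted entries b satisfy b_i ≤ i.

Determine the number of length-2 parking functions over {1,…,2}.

|PF| = (3−2)·3^(2−1) = 1×3 = 3
Example (2,1) → sorted (1,2): b_i ≤ i ∀i, a PF.

3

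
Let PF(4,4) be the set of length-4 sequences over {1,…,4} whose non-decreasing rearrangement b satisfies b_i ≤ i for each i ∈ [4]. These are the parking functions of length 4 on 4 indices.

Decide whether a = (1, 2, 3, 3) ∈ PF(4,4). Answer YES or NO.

Sorted: b = (1, 2, 3, 3).
  b_1=1 ≤ 1
  b_2=2 ≤ 2
  b_3=3 ≤ 3
  b_4=3 ≤ 4
All bounds hold ⇒ YES

YES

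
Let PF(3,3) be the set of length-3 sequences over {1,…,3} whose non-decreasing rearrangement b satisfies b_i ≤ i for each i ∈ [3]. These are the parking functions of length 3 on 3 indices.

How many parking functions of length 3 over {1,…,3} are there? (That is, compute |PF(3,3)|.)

16

#PF = 1·4^2 = 1×16 = 16 (Pollak)
E.g. (1,3,1) → sorted (1,1,3): b_i ≤ i ∀i, a PF.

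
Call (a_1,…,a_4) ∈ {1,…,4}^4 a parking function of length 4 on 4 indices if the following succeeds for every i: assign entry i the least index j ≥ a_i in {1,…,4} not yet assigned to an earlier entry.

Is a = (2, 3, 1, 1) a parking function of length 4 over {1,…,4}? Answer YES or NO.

YES

Sorted: b = (1, 1, 2, 3).
  b_1=1 ≤ 1
  b_2=1 ≤ 2
  b_3=2 ≤ 3
  b_4=3 ≤ 4
All bounds hold ⇒ YES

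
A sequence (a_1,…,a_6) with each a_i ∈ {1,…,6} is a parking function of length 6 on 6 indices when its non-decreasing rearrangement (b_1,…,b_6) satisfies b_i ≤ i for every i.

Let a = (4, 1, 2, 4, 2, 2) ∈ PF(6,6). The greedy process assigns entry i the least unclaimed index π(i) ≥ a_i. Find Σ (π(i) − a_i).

Σπ(i) = 1+…+6 = 21; Σa = 4+1+2+4+2+2 = 15; disp = 21−15 = 6.

6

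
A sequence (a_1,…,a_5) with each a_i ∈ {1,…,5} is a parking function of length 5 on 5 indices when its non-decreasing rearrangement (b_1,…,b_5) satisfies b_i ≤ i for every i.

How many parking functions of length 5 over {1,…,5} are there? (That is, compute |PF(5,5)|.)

1296

#PF = 1·6^4 = 1 · 1296 = 1296 (Konheim–Weiss)
One tuple (1,1,4,4,3) → sorted (1,1,3,4,4): b_i ≤ i ∀i, a PF.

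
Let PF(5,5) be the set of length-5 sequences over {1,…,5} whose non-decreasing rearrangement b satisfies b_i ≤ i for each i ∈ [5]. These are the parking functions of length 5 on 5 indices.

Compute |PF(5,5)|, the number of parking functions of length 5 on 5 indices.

1296

|PF(5,5)| = (6−5)·6^(5−1) = 1 · 1296 = 1296
Example (1,3,5,4,1) → sorted (1,1,3,4,5): b_i ≤ i ∀i, a PF.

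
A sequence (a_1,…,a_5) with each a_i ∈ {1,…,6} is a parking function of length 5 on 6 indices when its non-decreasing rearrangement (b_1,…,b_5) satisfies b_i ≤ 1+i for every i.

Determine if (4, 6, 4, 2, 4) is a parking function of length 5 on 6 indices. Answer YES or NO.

NO

Rearranged: b = (2, 4, 4, 4, 6).
  b_1=2 ≤ 2
  b_2=4 > 3
  fails at i=2 ⇒ NO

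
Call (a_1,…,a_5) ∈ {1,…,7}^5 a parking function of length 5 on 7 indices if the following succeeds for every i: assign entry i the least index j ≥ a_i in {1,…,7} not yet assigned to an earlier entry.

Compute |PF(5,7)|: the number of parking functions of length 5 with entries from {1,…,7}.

12288

#PF = (8−5)·8^(5−1) = 3×4096 = 12288 (Konheim–Weiss)
E.g. (1,2,6,2,5) → sorted (1,2,2,5,6): b_i ≤ 2+i ∀i, a PF.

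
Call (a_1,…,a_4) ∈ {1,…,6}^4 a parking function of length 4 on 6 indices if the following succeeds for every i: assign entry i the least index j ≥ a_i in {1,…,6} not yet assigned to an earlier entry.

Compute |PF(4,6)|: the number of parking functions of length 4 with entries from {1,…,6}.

1029

|PF| = (6+1−4)·(6+1)^{4−1} = 3·343 = 1029 (Pollak)
One tuple (2,5,5,3) → sorted (2,3,5,5): b_i ≤ 2+i ∀i, a PF.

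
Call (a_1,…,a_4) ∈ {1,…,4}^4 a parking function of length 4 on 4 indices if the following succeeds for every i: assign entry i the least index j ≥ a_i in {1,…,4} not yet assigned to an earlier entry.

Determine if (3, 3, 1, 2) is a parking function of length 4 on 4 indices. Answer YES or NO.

Rearranged: b = (1, 2, 3, 3).
  b_1=1 ≤ 1
  b_2=2 ≤ 2
  b_3=3 ≤ 3
  b_4=3 ≤ 4
All bounds hold ⇒ YES

YES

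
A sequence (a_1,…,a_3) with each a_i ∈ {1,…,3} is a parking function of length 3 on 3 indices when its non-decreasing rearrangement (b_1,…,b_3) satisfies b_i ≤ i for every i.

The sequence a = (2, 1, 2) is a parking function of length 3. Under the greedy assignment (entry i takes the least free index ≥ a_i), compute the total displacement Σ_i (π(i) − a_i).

1

Σπ = 6 ({1..3} each once); Σa = 2+1+2 = 5; disp = 6−5 = 1.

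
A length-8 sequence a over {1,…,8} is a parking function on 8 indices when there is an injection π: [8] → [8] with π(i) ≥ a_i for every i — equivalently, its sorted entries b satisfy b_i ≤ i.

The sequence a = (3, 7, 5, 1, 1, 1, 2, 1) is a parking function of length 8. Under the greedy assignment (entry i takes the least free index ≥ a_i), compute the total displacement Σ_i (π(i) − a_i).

Σπ(i) = 1+…+8 = 36; Σa = 3+7+5+1+1+1+2+1 = 21; disp = 36−21 = 15.

15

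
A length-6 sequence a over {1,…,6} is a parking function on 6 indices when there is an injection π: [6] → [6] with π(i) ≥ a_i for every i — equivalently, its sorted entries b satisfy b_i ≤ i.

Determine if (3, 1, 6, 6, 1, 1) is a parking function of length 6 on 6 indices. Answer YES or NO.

NO

Sorted: b = (1, 1, 1, 3, 6, 6).
  b_1=1 ≤ 1
  b_2=1 ≤ 2
  b_3=1 ≤ 3
  b_4=3 ≤ 4
  b_5=6 > 5
  fails at i=5 ⇒ NO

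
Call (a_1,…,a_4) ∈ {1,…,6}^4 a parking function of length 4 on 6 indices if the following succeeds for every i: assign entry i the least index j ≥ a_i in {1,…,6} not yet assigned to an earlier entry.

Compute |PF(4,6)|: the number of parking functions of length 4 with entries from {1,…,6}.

|PF(4,6)| = (6+1−4)·(6+1)^{4−1} = 3×343 = 1029 (Konheim–Weiss)
Check (3,2,3,4) → sorted (2,3,3,4): b_i ≤ 2+i ∀i, a PF.

1029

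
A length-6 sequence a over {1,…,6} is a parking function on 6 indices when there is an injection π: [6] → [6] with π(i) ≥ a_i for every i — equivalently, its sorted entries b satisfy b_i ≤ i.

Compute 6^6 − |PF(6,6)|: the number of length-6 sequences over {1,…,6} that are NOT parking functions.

29849

|PF| = (6+1−6)·(6+1)^{6−1} = 1·16807 = 16807 (Pollak)
E.g. (1,5,6,5,6,4) → sorted (1,4,5,5,6,6): b_2=4>2, not a PF.
6^6 − 16807 = 46656 − 16807 = 29849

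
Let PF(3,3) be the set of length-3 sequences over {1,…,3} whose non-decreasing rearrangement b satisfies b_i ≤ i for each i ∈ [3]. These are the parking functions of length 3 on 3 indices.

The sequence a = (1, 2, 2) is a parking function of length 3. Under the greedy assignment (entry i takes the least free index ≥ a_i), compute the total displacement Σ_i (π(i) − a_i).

Σπ(i) = 1+…+3 = 6; Σa = 1+2+2 = 5; disp = 6−5 = 1.

1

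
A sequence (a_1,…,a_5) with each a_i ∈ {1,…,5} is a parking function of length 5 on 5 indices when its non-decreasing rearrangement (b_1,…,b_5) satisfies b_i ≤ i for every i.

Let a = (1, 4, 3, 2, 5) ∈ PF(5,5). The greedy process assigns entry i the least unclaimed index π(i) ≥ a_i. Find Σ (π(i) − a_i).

Σπ(i) = 1+…+5 = 15; Σa = 1+4+3+2+5 = 15; disp = 15−15 = 0.

0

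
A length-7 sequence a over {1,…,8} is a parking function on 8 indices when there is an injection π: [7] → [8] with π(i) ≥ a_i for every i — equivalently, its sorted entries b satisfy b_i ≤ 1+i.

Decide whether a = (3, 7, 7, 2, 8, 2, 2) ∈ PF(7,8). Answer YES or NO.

NO

Order a: b = (2, 2, 2, 3, 7, 7, 8).
  b_1=2 ≤ 2
  b_2=2 ≤ 3
  b_3=2 ≤ 4
  b_4=3 ≤ 5
  b_5=7 > 6
  fails at i=5 ⇒ NO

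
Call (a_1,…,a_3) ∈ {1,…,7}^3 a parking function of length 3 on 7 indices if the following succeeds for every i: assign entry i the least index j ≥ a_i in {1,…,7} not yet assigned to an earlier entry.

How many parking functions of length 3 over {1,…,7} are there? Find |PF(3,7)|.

#PF = (7+1−3)·(7+1)^{3−1} = 5·64 = 320 (Pollak)
One tuple (2,5,7) → sorted (2,5,7): b_i ≤ 4+i ∀i, a PF.

320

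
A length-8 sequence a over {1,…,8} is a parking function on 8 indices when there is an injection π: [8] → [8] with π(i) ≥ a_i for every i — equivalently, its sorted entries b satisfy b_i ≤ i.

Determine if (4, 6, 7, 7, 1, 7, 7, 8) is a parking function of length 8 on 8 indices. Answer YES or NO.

NO

Order a: b = (1, 4, 6, 7, 7, 7, 7, 8).
  b_1=1 ≤ 1
  b_2=4 > 2
  fails at i=2 ⇒ NO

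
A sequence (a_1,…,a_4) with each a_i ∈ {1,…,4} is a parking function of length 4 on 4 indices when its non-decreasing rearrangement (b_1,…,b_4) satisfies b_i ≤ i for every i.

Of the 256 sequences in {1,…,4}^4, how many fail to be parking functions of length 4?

Count = (5−4)·5^(4−1) = 1 · 125 = 125 [KW]
Example (4,4,3,4) → sorted (3,4,4,4): b_1=3>1, not a PF.
So 256 − 125 = 131 fail.

131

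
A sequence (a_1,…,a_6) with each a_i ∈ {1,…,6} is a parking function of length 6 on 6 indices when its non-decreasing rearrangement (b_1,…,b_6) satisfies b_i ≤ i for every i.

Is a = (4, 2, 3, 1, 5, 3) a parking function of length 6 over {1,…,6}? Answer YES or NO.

Rearranged: b = (1, 2, 3, 3, 4, 5).
  b_1=1 ≤ 1
  b_2=2 ≤ 2
  b_3=3 ≤ 3
  b_4=3 ≤ 4
  b_5=4 ≤ 5
  b_6=5 ≤ 6
All bounds hold ⇒ YES

YES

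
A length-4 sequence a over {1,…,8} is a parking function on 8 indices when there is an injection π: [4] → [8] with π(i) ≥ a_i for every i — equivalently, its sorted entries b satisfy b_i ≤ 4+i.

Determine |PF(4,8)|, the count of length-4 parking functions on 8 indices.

3645

Count = 5·9^3 = 5·729 = 3645 (Pollak)
Example (6,5,2,4) → sorted (2,4,5,6): b_i ≤ 4+i ∀i, a PF.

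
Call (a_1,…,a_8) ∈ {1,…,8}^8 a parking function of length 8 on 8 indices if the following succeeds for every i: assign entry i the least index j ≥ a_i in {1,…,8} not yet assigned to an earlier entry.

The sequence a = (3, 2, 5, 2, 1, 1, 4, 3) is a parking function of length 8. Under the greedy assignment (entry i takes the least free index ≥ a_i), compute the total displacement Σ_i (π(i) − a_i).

15

Σπ(i) = 1+…+8 = 36; Σa = 3+2+5+2+1+1+4+3 = 21; disp = 36−21 = 15.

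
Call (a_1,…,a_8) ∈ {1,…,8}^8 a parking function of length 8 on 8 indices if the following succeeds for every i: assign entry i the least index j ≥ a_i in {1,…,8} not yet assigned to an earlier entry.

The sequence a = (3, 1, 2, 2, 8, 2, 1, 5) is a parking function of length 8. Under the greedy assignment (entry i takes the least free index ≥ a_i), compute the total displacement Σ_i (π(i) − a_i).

Σπ(i) = 1+…+8 = 36; Σa = 3+1+2+2+8+2+1+5 = 24; disp = 36−24 = 12.

12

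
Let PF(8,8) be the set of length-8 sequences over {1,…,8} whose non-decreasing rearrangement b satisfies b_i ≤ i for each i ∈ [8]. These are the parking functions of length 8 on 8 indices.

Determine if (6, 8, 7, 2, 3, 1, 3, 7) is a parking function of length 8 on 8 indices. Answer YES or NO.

NO

Order a: b = (1, 2, 3, 3, 6, 7, 7, 8).
  b_1=1 ≤ 1
  b_2=2 ≤ 2
  b_3=3 ≤ 3
  b_4=3 ≤ 4
  b_5=6 > 5
  fails at i=5 ⇒ NO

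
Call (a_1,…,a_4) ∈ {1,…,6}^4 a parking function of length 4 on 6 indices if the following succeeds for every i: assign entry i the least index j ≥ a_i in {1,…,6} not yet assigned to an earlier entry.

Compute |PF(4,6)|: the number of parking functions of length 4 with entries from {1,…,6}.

1029

|PF(4,6)| = (6−4+1)·(6+1)^(4−1) = 3·343 = 1029 (Pollak)
Check (4,4,6,2) → sorted (2,4,4,6): b_i ≤ 2+i ∀i, a PF.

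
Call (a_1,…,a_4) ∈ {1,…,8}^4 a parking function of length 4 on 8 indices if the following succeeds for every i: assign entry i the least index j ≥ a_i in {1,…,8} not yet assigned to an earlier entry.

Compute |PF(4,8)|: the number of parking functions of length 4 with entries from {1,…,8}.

|PF| = 5·9^3 = 5·729 = 3645
E.g. (7,7,4,1) → sorted (1,4,7,7): b_i ≤ 4+i ∀i, a PF.

3645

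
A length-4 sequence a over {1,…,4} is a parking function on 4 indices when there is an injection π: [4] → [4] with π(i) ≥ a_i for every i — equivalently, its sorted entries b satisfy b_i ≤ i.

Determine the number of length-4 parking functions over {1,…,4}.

125

|PF(4,4)| = (4+1−4)·(4+1)^{4−1} = 1·125 = 125 [KW]
Example (1,3,2,1) → sorted (1,1,2,3): b_i ≤ i ∀i, a PF.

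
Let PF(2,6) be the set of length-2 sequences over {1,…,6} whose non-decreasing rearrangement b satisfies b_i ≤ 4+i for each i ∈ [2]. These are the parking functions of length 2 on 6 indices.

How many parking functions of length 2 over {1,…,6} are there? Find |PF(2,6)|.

35

|PF| = 5·7^1 = 5×7 = 35 [KW]
E.g. (2,2) → sorted (2,2): b_i ≤ 4+i ∀i, a PF.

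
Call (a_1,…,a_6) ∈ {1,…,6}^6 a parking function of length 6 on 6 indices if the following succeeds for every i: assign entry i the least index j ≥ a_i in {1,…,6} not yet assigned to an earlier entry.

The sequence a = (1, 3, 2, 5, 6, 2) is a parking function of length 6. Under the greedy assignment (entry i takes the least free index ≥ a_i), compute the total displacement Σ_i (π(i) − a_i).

Σπ(i) = 1+…+6 = 21; Σa = 1+3+2+5+6+2 = 19; disp = 21−19 = 2.

2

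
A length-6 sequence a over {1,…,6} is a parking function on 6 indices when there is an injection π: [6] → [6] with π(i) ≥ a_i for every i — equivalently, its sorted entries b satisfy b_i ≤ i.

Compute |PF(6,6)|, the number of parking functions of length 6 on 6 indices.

16807

Count = (6−6+1)·(6+1)^(6−1) = 1 · 16807 = 16807 [KW]
One tuple (4,1,1,3,3,6) → sorted (1,1,3,3,4,6): b_i ≤ i ∀i, a PF.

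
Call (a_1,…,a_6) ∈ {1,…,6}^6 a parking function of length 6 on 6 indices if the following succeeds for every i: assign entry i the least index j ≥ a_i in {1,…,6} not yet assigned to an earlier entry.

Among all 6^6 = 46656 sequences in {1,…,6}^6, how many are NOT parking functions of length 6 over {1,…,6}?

29849

|PF(6,6)| = (6+1−6)·(6+1)^{6−1} = 1 · 16807 = 16807
One tuple (4,6,5,3,2,6) → sorted (2,3,4,5,6,6): b_1=2>1, not a PF.
Total 46656; non-PF = 46656−16807 = 29849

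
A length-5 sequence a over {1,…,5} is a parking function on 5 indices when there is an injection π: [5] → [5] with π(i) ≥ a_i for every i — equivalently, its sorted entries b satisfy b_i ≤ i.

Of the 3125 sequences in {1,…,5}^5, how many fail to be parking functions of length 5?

1829

|PF| = (5−5+1)·(5+1)^(5−1) = 1×1296 = 1296 [KW]
Example (5,5,1,3,4) → sorted (1,3,4,5,5): b_2=3>2, not a PF.
5^5 − 1296 = 3125 − 1296 = 1829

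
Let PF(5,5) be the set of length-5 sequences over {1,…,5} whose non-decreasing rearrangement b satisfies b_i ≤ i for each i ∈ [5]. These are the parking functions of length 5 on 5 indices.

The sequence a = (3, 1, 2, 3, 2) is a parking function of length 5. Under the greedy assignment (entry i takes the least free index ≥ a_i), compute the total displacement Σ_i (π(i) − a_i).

Σπ = 5·6/2 = 15 (π permutes [5]); Σa = 3+1+2+3+2 = 11; disp = 15−11 = 4.

4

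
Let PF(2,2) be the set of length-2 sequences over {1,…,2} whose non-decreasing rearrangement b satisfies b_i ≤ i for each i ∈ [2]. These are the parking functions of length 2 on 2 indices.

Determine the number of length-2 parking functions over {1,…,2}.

3

#PF = 1·3^1 = 1 · 3 = 3
One tuple (1,1) → sorted (1,1): b_i ≤ i ∀i, a PF.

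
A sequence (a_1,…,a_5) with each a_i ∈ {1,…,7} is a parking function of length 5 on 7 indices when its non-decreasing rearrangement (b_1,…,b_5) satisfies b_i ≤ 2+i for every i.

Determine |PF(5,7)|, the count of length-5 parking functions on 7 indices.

#PF = (8−5)·8^(5−1) = 3 · 4096 = 12288 (Pollak)
One tuple (1,2,2,4,6) → sorted (1,2,2,4,6): b_i ≤ 2+i ∀i, a PF.

12288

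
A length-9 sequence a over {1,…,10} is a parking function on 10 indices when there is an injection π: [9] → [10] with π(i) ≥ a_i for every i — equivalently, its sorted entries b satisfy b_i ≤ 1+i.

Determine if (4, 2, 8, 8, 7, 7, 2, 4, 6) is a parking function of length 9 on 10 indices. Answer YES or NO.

Rearranged: b = (2, 2, 4, 4, 6, 7, 7, 8, 8).
  b_1=2 ≤ 2
  b_2=2 ≤ 3
  b_3=4 ≤ 4
  b_4=4 ≤ 5
  b_5=6 ≤ 6
  b_6=7 ≤ 7
  b_7=7 ≤ 8
  b_8=8 ≤ 9
  b_9=8 ≤ 10
All bounds hold ⇒ YES

YES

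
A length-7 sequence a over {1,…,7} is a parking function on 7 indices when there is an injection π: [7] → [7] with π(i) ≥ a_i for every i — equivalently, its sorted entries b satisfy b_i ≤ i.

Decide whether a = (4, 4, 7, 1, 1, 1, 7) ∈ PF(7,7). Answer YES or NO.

NO

Sorted: b = (1, 1, 1, 4, 4, 7, 7).
  b_1=1 ≤ 1
  b_2=1 ≤ 2
  b_3=1 ≤ 3
  b_4=4 ≤ 4
  b_5=4 ≤ 5
  b_6=7 > 6
  fails at i=6 ⇒ NO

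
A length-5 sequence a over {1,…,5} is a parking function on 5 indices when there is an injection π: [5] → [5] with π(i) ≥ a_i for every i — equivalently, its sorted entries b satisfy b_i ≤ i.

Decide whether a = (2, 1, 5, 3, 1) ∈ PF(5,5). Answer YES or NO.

Order a: b = (1, 1, 2, 3, 5).
  b_1=1 ≤ 1
  b_2=1 ≤ 2
  b_3=2 ≤ 3
  b_4=3 ≤ 4
  b_5=5 ≤ 5
All bounds hold ⇒ YES

YES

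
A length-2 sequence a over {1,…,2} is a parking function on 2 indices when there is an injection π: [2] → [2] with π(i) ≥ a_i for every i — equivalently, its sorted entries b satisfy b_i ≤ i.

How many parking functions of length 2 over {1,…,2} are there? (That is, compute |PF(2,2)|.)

|PF(2,2)| = (3−2)·3^(2−1) = 1 · 3 = 3 (Pollak)
E.g. (2,1) → sorted (1,2): b_i ≤ i ∀i, a PF.

3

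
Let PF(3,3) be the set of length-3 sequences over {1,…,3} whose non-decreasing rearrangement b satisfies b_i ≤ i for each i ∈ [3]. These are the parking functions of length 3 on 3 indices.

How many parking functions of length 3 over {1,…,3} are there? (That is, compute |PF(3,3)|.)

16

Count = (4−3)·4^(3−1) = 1×16 = 16 (Konheim–Weiss)
Check (3,1,2) → sorted (1,2,3): b_i ≤ i ∀i, a PF.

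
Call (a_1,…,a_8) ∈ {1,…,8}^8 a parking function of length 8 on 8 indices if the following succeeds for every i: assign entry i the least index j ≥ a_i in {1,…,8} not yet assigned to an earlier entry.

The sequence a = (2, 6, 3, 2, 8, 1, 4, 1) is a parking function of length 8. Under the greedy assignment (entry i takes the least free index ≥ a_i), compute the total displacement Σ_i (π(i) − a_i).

9

Σπ = 36 ({1..8} each once); Σa = 2+6+3+2+8+1+4+1 = 27; disp = 36−27 = 9.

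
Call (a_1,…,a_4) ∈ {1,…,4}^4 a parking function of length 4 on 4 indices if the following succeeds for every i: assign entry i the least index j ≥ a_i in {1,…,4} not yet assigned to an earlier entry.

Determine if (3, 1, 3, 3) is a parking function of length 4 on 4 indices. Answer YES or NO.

Order a: b = (1, 3, 3, 3).
  b_1=1 ≤ 1
  b_2=3 > 2
  fails at i=2 ⇒ NO

NO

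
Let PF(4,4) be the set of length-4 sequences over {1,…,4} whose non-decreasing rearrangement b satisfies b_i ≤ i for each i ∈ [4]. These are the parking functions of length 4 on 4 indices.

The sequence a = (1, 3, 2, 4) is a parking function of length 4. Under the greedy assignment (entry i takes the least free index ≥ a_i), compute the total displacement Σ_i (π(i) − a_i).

0

Σπ = 10 ({1..4} each once); Σa = 1+3+2+4 = 10; disp = 10−10 = 0.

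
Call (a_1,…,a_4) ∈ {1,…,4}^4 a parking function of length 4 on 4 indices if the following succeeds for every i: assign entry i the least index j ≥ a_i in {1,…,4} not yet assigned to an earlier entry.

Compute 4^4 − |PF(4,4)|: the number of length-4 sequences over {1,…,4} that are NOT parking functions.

131

|PF| = (4−4+1)·(4+1)^(4−1) = 1·125 = 125 (Pollak)
Example (4,3,2,4) → sorted (2,3,4,4): b_1=2>1, not a PF.
4^4 − 125 = 256 − 125 = 131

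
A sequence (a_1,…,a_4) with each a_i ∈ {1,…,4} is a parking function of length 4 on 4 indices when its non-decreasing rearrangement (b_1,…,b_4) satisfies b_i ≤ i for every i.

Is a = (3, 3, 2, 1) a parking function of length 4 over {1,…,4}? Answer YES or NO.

YES

Order a: b = (1, 2, 3, 3).
  b_1=1 ≤ 1
  b_2=2 ≤ 2
  b_3=3 ≤ 3
  b_4=3 ≤ 4
All bounds hold ⇒ YES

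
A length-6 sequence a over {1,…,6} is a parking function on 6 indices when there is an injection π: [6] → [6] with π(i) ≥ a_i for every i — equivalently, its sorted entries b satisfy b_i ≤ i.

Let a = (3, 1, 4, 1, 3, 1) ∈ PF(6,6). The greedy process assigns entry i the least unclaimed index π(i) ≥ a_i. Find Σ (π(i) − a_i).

8

Σπ = 21 ({1..6} each once); Σa = 3+1+4+1+3+1 = 13; disp = 21−13 = 8.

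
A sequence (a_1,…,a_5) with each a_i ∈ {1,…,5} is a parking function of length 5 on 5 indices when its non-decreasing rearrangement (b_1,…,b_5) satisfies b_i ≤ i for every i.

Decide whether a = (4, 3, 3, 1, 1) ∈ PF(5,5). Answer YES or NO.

YES

Sorted: b = (1, 1, 3, 3, 4).
  b_1=1 ≤ 1
  b_2=1 ≤ 2
  b_3=3 ≤ 3
  b_4=3 ≤ 4
  b_5=4 ≤ 5
All bounds hold ⇒ YES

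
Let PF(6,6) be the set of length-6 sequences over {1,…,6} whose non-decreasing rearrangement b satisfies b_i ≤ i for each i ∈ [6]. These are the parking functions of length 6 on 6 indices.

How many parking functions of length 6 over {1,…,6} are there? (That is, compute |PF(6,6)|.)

Count = (6+1−6)·(6+1)^{6−1} = 1 · 16807 = 16807
One tuple (3,1,3,2,5,2) → sorted (1,2,2,3,3,5): b_i ≤ i ∀i, a PF.

16807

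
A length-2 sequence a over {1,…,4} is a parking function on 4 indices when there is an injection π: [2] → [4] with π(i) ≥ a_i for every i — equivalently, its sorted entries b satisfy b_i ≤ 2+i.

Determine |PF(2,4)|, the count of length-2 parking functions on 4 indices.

#PF = (4−2+1)·(4+1)^(2−1) = 3·5 = 15 (Konheim–Weiss)
Check (3,3) → sorted (3,3): b_i ≤ 2+i ∀i, a PF.

15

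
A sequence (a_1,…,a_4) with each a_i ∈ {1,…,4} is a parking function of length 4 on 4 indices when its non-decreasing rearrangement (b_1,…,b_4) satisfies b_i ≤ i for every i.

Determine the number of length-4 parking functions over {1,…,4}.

125

|PF| = (4−4+1)·(4+1)^(4−1) = 1 · 125 = 125 (Konheim–Weiss)
One tuple (3,4,2,1) → sorted (1,2,3,4): b_i ≤ i ∀i, a PF.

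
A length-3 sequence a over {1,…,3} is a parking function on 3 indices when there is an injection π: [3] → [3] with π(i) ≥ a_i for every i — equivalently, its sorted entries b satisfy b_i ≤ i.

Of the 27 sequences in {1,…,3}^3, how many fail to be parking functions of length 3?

#PF = (3−3+1)·(3+1)^(3−1) = 1·16 = 16 [KW]
One tuple (3,3,2) → sorted (2,3,3): b_1=2>1, not a PF.
Total 27; non-PF = 27−16 = 11

11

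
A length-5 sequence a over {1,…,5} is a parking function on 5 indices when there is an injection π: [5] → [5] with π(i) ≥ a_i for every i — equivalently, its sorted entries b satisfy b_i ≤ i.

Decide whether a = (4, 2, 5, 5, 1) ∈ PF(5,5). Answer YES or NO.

NO

Sorted: b = (1, 2, 4, 5, 5).
  b_1=1 ≤ 1
  b_2=2 ≤ 2
  b_3=4 > 3
  fails at i=3 ⇒ NO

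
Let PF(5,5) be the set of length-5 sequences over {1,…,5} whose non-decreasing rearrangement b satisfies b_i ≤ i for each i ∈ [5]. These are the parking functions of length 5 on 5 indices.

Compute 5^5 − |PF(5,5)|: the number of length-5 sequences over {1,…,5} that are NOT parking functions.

|PF| = 1·6^4 = 1 · 1296 = 1296
Check (4,5,5,5,4) → sorted (4,4,5,5,5): b_1=4>1, not a PF.
So 3125 − 1296 = 1829 fail.

1829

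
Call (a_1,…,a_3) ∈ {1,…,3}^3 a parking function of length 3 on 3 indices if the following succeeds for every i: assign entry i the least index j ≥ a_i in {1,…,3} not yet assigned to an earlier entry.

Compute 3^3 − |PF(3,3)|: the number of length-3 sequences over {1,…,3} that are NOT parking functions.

11

|PF| = (3−3+1)·(3+1)^(3−1) = 1 · 16 = 16 (Pollak)
One tuple (3,3,3) → sorted (3,3,3): b_1=3>1, not a PF.
Total 27; non-PF = 27−16 = 11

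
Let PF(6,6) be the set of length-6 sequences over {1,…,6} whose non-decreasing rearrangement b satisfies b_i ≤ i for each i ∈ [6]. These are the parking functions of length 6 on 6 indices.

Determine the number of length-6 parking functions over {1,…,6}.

|PF(6,6)| = (6+1−6)·(6+1)^{6−1} = 1·16807 = 16807
Check (2,4,5,1,1,1) → sorted (1,1,1,2,4,5): b_i ≤ i ∀i, a PF.

16807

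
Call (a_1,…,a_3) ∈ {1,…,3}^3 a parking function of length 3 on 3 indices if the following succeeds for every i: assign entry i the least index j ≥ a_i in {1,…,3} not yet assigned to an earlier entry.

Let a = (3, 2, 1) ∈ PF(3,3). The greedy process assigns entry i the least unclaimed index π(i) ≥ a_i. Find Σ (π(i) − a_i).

Σπ = 6 ({1..3} each once); Σa = 3+2+1 = 6; disp = 6−6 = 0.

0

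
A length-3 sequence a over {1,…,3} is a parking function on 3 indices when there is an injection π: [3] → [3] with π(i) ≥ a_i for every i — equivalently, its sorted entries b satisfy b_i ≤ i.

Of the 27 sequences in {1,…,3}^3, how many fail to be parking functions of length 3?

11

#PF = 1·4^2 = 1×16 = 16
E.g. (2,3,3) → sorted (2,3,3): b_1=2>1, not a PF.
Total 27; non-PF = 27−16 = 11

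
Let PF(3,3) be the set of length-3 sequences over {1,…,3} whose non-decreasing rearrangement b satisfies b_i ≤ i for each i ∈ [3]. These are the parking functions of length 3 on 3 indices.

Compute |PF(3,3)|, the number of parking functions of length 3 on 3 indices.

#PF = (3+1−3)·(3+1)^{3−1} = 1 · 16 = 16 [KW]
E.g. (1,1,3) → sorted (1,1,3): b_i ≤ i ∀i, a PF.

16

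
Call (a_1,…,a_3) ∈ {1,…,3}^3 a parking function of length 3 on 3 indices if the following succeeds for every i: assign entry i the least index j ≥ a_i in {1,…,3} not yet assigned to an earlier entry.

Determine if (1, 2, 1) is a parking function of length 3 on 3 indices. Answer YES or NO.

YES

Sorted: b = (1, 1, 2).
  b_1=1 ≤ 1
  b_2=1 ≤ 2
  b_3=2 ≤ 3
All bounds hold ⇒ YES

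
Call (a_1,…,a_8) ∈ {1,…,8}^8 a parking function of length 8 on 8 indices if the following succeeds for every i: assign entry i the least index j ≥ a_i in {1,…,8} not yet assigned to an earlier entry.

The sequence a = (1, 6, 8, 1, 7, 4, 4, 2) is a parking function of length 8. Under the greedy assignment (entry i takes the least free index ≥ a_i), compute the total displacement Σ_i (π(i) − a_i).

Σπ = 36 ({1..8} each once); Σa = 1+6+8+1+7+4+4+2 = 33; disp = 36−33 = 3.

3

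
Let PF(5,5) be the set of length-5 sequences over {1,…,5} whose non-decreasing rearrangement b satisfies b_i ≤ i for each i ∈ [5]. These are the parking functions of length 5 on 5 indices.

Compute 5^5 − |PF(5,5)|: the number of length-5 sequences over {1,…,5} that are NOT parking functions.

1829

Count = 1·6^4 = 1×1296 = 1296 (Pollak)
E.g. (2,4,5,2,5) → sorted (2,2,4,5,5): b_1=2>1, not a PF.
Total 3125; non-PF = 3125−1296 = 1829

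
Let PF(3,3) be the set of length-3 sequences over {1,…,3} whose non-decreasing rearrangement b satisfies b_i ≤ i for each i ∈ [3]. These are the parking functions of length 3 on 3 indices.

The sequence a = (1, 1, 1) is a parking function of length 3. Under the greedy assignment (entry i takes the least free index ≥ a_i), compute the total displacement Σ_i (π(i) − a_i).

3

Σπ = 3·4/2 = 6 (π permutes [3]); Σa = 1+1+1 = 3; disp = 6−3 = 3.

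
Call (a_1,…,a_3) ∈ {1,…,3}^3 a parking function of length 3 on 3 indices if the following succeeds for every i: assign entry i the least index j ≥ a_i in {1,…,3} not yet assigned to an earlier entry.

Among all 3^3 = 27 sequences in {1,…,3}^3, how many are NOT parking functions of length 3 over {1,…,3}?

11

|PF(3,3)| = (3−3+1)·(3+1)^(3−1) = 1×16 = 16 (Pollak)
Example (3,3,3) → sorted (3,3,3): b_1=3>1, not a PF.
Total 27; non-PF = 27−16 = 11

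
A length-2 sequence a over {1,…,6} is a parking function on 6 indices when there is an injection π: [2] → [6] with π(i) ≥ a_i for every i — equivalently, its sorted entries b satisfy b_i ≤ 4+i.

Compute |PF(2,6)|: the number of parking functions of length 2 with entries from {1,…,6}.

|PF(2,6)| = 5·7^1 = 5×7 = 35 (Pollak)
One tuple (3,4) → sorted (3,4): b_i ≤ 4+i ∀i, a PF.

35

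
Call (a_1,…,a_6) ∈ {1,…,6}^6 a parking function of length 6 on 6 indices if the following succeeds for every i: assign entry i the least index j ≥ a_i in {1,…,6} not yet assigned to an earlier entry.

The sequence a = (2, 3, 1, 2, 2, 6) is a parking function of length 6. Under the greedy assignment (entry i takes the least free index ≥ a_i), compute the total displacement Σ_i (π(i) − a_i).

5

Σπ(i) = 1+…+6 = 21; Σa = 2+3+1+2+2+6 = 16; disp = 21−16 = 5.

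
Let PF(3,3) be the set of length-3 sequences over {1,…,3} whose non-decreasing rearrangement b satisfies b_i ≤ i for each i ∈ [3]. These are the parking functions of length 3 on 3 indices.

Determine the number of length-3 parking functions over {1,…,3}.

|PF| = (4−3)·4^(3−1) = 1·16 = 16 [KW]
Example (3,1,2) → sorted (1,2,3): b_i ≤ i ∀i, a PF.

16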